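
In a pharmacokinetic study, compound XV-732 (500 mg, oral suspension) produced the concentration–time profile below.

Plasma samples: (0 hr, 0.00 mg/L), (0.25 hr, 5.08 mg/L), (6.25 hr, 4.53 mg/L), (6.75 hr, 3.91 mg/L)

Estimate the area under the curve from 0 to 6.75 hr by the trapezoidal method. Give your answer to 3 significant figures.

AUC = 31.6 mg/L·hr

Trapezoidal AUC_0→6.75:
  [0→0.25]: (0.00+5.08)/2 × 0.25 = 0.635
  [0.25→6.25]: (5.08+4.53)/2 × 6 = 28.83
  [6.25→6.75]: (4.53+3.91)/2 × 0.5 = 2.11
  Sum = 31.575 mg/L·hr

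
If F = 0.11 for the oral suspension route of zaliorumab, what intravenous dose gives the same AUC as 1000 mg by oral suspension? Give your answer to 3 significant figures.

Systemic exposure from an extravascular dose = F × D_ev, so the equivalent IV dose is F × D_ev.
D_iv = F × D_ev = 0.11 × 1000 = 110 mg

D_iv = 110 mg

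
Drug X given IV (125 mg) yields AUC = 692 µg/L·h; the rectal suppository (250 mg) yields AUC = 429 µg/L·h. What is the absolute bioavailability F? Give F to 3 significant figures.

F = (AUC_ev / D_ev) / (AUC_iv / D_iv)
  = (429/250) / (692/125)
  = 1.716 / 5.536 = 0.3100

F = 0.310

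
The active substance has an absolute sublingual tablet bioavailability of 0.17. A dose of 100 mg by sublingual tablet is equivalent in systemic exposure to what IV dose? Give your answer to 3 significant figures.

Systemic exposure from an extravascular dose = F × D_ev, so the equivalent IV dose is F × D_ev.
D_iv = F × D_ev = 0.17 × 100 = 17 mg

D_iv = 17.0 mg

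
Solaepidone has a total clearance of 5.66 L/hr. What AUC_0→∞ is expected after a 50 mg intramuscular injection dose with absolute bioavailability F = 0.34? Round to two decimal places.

AUC = 3.00 mg/L·hr

AUC_0→∞ = F × Dose / CL
        = 0.34 × 50 / 5.66 = 3.00353 mg/L·hr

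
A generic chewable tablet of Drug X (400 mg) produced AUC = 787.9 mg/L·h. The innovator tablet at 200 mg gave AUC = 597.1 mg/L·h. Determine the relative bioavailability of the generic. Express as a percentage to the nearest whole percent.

F_rel = (AUC_test/D_test) / (AUC_ref/D_ref)
      = (787.9/400) / (597.1/200)
      = 1.96975 / 2.9855 = 0.6598 = 65.98%

F_rel = 66%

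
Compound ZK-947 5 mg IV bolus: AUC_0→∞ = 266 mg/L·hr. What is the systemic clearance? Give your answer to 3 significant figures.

CL = 0.0188 L/hr

CL = Dose_iv / AUC_0→∞
   = 5 / 266 = 0.018797 L/hr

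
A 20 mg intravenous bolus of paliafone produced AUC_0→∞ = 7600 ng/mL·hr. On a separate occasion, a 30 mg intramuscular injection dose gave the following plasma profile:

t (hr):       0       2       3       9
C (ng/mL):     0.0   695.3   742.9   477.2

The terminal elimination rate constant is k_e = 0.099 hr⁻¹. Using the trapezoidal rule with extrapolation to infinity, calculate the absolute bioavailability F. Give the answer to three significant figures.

F = 0.868

Trapezoidal AUC_0→9 (intramuscular injection):
  [0→2]: (0.0+695.3)/2 × 2 = 695.3
  [2→3]: (695.3+742.9)/2 × 1 = 719.1
  [3→9]: (742.9+477.2)/2 × 6 = 3660.3
  Sum = 5074.7 ng/mL·hr
Tail: C_last/k_e = 477.2/0.099 = 4820.202
AUC_0→∞ (intramuscular injection) = 5074.7 + 4820.202 = 9894.902 ng/mL·hr
F = (AUC_ev/D_ev)/(AUC_iv/D_iv) = (9894.902/30)/(7600/20) = 329.83/380 = 0.8680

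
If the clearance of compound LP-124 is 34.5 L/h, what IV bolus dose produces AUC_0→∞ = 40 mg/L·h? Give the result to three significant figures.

Dose = 1380 mg

Dose_iv = CL × AUC_0→∞
     = 34.5 × 40 = 1380 mg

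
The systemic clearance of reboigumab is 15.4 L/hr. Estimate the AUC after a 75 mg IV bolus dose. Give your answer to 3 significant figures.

AUC = 4.87 mg/L·hr

AUC_0→∞ = Dose_iv / CL
        = 75 / 15.4 = 4.87013 mg/L·hr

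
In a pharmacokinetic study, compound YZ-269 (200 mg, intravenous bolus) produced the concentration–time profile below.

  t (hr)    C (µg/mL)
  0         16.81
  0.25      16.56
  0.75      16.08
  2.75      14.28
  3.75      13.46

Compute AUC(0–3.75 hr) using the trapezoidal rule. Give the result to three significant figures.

AUC = 56.6 µg/mL·hr

Trapezoidal AUC_0→3.75:
  [0→0.25]: (16.81+16.56)/2 × 0.25 = 4.17125
  [0.25→0.75]: (16.56+16.08)/2 × 0.5 = 8.16
  [0.75→2.75]: (16.08+14.28)/2 × 2 = 30.36
  [2.75→3.75]: (14.28+13.46)/2 × 1 = 13.87
  Sum = 56.56125 µg/mL·hr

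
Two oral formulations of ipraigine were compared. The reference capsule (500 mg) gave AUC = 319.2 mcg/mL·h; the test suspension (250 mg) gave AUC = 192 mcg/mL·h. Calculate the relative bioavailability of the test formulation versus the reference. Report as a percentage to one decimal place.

F_rel = 120.3%

F_rel = (AUC_test/D_test) / (AUC_ref/D_ref)
      = (192/250) / (319.2/500)
      = 0.768 / 0.6384 = 1.2030 = 120.30%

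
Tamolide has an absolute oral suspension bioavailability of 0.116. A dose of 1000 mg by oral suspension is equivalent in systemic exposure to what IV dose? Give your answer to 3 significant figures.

D_iv = 116 mg

Systemic exposure from an extravascular dose = F × D_ev, so the equivalent IV dose is F × D_ev.
D_iv = F × D_ev = 0.116 × 1000 = 116 mg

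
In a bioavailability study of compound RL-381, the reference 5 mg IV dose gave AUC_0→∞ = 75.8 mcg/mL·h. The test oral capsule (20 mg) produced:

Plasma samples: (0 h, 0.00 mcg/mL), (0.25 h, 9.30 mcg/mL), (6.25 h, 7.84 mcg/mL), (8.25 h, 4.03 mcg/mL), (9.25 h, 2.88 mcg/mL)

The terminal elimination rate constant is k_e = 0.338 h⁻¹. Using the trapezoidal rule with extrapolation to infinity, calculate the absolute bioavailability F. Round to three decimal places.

F = 0.252

Trapezoidal AUC_0→9.25 (oral capsule):
  [0→0.25]: (0.00+9.30)/2 × 0.25 = 1.1625
  [0.25→6.25]: (9.30+7.84)/2 × 6 = 51.42
  [6.25→8.25]: (7.84+4.03)/2 × 2 = 11.87
  [8.25→9.25]: (4.03+2.88)/2 × 1 = 3.455
  Sum = 67.9075 mcg/mL·h
Tail: C_last/k_e = 2.88/0.338 = 8.521
AUC_0→∞ (oral capsule) = 67.9075 + 8.521 = 76.4285 mcg/mL·h
F = (AUC_ev/D_ev)/(AUC_iv/D_iv) = (76.4285/20)/(75.8/5) = 3.821425/15.16 = 0.2521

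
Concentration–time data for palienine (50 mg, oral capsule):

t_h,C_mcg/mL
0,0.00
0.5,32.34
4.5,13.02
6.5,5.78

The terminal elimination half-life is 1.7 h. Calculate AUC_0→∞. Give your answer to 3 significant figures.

AUC = 132 mcg/mL·h

Trapezoidal AUC_0→6.5:
  [0→0.5]: (0.00+32.34)/2 × 0.5 = 8.085
  [0.5→4.5]: (32.34+13.02)/2 × 4 = 90.72
  [4.5→6.5]: (13.02+5.78)/2 × 2 = 18.8
  Sum = 117.605 mcg/mL·h
k_e = ln2 / t½ = 0.693147 / 1.7 = 0.4077 h^-1
Extrapolated tail: C_last / k_e = 5.78 / 0.4077 = 14.177
AUC_0→∞ = 117.605 + 14.177 = 131.782 mcg/mL·h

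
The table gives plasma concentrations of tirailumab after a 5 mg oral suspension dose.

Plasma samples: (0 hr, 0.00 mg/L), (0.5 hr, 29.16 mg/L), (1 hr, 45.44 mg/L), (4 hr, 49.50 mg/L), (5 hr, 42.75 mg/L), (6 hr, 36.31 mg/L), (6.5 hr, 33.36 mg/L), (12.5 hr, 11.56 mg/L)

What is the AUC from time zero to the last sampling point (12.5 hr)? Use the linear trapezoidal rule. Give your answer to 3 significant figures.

Trapezoidal AUC_0→12.5:
  [0→0.5]: (0.00+29.16)/2 × 0.5 = 7.29
  [0.5→1]: (29.16+45.44)/2 × 0.5 = 18.65
  [1→4]: (45.44+49.50)/2 × 3 = 142.41
  [4→5]: (49.50+42.75)/2 × 1 = 46.125
  [5→6]: (42.75+36.31)/2 × 1 = 39.53
  [6→6.5]: (36.31+33.36)/2 × 0.5 = 17.4175
  [6.5→12.5]: (33.36+11.56)/2 × 6 = 134.76
  Sum = 406.1825 mg/L·hr

AUC = 406 mg/L·hr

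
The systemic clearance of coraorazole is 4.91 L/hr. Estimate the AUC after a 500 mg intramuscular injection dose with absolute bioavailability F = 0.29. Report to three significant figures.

AUC = 29.5 mg/L·hr

AUC_0→∞ = F × Dose / CL
        = 0.29 × 500 / 4.91 = 29.5316 mg/L·hr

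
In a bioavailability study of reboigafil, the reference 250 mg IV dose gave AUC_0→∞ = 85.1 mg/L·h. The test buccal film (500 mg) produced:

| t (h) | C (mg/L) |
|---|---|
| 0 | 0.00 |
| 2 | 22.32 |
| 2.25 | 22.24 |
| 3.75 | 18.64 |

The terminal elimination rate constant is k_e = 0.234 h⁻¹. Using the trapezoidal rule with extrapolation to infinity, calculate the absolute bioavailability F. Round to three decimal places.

F = 0.812

Trapezoidal AUC_0→3.75 (buccal film):
  [0→2]: (0.00+22.32)/2 × 2 = 22.32
  [2→2.25]: (22.32+22.24)/2 × 0.25 = 5.57
  [2.25→3.75]: (22.24+18.64)/2 × 1.5 = 30.66
  Sum = 58.55 mg/L·h
Tail: C_last/k_e = 18.64/0.234 = 79.658
AUC_0→∞ (buccal film) = 58.55 + 79.658 = 138.208 mg/L·h
F = (AUC_ev/D_ev)/(AUC_iv/D_iv) = (138.208/500)/(85.1/250) = 0.276416/0.3404 = 0.8120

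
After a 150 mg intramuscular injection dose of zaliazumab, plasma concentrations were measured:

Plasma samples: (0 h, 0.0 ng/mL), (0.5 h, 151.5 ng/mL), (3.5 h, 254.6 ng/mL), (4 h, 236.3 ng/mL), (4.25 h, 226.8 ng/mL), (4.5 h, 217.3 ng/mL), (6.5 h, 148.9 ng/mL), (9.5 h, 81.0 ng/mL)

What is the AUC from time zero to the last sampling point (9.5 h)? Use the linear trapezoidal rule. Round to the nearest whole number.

AUC = 1594 ng/mL·h

Trapezoidal AUC_0→9.5:
  [0→0.5]: (0.0+151.5)/2 × 0.5 = 37.875
  [0.5→3.5]: (151.5+254.6)/2 × 3 = 609.15
  [3.5→4]: (254.6+236.3)/2 × 0.5 = 122.725
  [4→4.25]: (236.3+226.8)/2 × 0.25 = 57.8875
  [4.25→4.5]: (226.8+217.3)/2 × 0.25 = 55.5125
  [4.5→6.5]: (217.3+148.9)/2 × 2 = 366.2
  [6.5→9.5]: (148.9+81.0)/2 × 3 = 344.85
  Sum = 1594.2 ng/mL·h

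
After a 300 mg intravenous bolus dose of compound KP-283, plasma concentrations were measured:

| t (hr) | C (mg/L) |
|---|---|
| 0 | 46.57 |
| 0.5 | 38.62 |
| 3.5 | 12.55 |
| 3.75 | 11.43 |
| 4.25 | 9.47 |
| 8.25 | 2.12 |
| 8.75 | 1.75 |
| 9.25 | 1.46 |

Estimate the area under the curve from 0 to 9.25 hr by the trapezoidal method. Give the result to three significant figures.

AUC = 131 mg/L·hr

Trapezoidal AUC_0→9.25:
  [0→0.5]: (46.57+38.62)/2 × 0.5 = 21.2975
  [0.5→3.5]: (38.62+12.55)/2 × 3 = 76.755
  [3.5→3.75]: (12.55+11.43)/2 × 0.25 = 2.9975
  [3.75→4.25]: (11.43+9.47)/2 × 0.5 = 5.225
  [4.25→8.25]: (9.47+2.12)/2 × 4 = 23.18
  [8.25→8.75]: (2.12+1.75)/2 × 0.5 = 0.9675
  [8.75→9.25]: (1.75+1.46)/2 × 0.5 = 0.8025
  Sum = 131.225 mg/L·hr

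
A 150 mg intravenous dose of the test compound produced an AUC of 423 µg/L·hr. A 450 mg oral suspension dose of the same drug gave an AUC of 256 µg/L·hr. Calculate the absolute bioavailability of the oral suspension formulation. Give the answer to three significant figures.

F = (AUC_ev / D_ev) / (AUC_iv / D_iv)
  = (256/450) / (423/150)
  = 0.568889 / 2.82 = 0.2017

F = 0.202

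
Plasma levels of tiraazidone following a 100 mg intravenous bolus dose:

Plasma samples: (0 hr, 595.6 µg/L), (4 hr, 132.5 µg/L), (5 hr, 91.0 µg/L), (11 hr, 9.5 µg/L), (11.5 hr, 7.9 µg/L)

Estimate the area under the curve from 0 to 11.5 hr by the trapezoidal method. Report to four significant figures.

Trapezoidal AUC_0→11.5:
  [0→4]: (595.6+132.5)/2 × 4 = 1456.2
  [4→5]: (132.5+91.0)/2 × 1 = 111.75
  [5→11]: (91.0+9.5)/2 × 6 = 301.5
  [11→11.5]: (9.5+7.9)/2 × 0.5 = 4.35
  Sum = 1873.8 µg/L·hr

AUC = 1874 µg/L·hr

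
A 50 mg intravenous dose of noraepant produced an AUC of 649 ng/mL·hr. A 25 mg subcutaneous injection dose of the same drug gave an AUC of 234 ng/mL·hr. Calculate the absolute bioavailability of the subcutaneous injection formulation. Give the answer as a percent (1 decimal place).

F = (AUC_ev / D_ev) / (AUC_iv / D_iv)
  = (234/25) / (649/50)
  = 9.36 / 12.98 = 0.7211
  = 72.11%

F = 72.1%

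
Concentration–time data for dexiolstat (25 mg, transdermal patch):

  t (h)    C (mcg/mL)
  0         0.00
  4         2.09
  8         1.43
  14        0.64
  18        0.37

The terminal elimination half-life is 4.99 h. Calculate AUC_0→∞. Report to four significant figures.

AUC = 22.11 mcg/mL·h

Trapezoidal AUC_0→18:
  [0→4]: (0.00+2.09)/2 × 4 = 4.18
  [4→8]: (2.09+1.43)/2 × 4 = 7.04
  [8→14]: (1.43+0.64)/2 × 6 = 6.21
  [14→18]: (0.64+0.37)/2 × 4 = 2.02
  Sum = 19.45 mcg/mL·h
k_e = ln2 / t½ = 0.693147 / 4.99 = 0.1389 h^-1
Extrapolated tail: C_last / k_e = 0.37 / 0.1389 = 2.664
AUC_0→∞ = 19.45 + 2.664 = 22.114 mcg/mL·h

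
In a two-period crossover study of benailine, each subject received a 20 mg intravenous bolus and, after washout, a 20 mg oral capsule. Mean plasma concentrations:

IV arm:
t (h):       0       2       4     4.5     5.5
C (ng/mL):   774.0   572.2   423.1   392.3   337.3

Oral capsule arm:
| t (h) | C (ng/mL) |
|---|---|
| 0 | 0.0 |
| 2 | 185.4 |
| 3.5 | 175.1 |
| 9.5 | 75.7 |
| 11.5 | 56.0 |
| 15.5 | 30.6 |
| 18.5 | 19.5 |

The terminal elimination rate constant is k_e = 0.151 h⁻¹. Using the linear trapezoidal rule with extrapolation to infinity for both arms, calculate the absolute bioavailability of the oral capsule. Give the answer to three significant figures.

Trapezoidal AUC_0→5.5 (IV):
  [0→2]: (774.0+572.2)/2 × 2 = 1346.2
  [2→4]: (572.2+423.1)/2 × 2 = 995.3
  [4→4.5]: (423.1+392.3)/2 × 0.5 = 203.85
  [4.5→5.5]: (392.3+337.3)/2 × 1 = 364.8
  Sum = 2910.15 ng/mL·h
IV tail: 337.3/0.151 = 2233.775; AUC_iv,0→∞ = 2910.15 + 2233.775 = 5143.925 ng/mL·h
Trapezoidal AUC_0→18.5 (oral capsule):
  [0→2]: (0.0+185.4)/2 × 2 = 185.4
  [2→3.5]: (185.4+175.1)/2 × 1.5 = 270.375
  [3.5→9.5]: (175.1+75.7)/2 × 6 = 752.4
  [9.5→11.5]: (75.7+56.0)/2 × 2 = 131.7
  [11.5→15.5]: (56.0+30.6)/2 × 4 = 173.2
  [15.5→18.5]: (30.6+19.5)/2 × 3 = 75.15
  Sum = 1588.225 ng/mL·h
oral capsule tail: 19.5/0.151 = 129.139; AUC_ev,0→∞ = 1588.225 + 129.139 = 1717.364 ng/mL·h
F = (AUC_ev/D_ev)/(AUC_iv/D_iv) = (1717.364/20)/(5143.925/20) = 85.8682/257.19625 = 0.3339

F = 0.334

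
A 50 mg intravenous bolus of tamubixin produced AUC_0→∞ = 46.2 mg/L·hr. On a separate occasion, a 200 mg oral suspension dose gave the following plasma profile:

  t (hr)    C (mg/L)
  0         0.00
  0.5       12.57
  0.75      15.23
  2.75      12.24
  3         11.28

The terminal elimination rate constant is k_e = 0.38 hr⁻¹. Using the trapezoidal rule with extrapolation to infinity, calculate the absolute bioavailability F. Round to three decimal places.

F = 0.361

Trapezoidal AUC_0→3 (oral suspension):
  [0→0.5]: (0.00+12.57)/2 × 0.5 = 3.1425
  [0.5→0.75]: (12.57+15.23)/2 × 0.25 = 3.475
  [0.75→2.75]: (15.23+12.24)/2 × 2 = 27.47
  [2.75→3]: (12.24+11.28)/2 × 0.25 = 2.94
  Sum = 37.0275 mg/L·hr
Tail: C_last/k_e = 11.28/0.38 = 29.684
AUC_0→∞ (oral suspension) = 37.0275 + 29.684 = 66.7115 mg/L·hr
F = (AUC_ev/D_ev)/(AUC_iv/D_iv) = (66.7115/200)/(46.2/50) = 0.3335575/0.924 = 0.3610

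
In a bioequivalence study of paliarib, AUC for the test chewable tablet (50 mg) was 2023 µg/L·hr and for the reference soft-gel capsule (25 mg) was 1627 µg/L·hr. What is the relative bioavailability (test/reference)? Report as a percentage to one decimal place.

F_rel = (AUC_test/D_test) / (AUC_ref/D_ref)
      = (2023/50) / (1627/25)
      = 40.46 / 65.08 = 0.6217 = 62.17%

F_rel = 62.2%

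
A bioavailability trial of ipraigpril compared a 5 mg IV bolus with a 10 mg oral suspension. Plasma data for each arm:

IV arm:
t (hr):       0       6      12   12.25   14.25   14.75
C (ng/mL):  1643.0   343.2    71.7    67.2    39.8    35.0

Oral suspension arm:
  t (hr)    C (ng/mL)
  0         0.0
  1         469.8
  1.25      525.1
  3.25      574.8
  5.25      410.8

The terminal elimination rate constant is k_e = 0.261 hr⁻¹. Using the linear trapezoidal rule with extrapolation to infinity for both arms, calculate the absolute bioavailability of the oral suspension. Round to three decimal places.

F = 0.269

Trapezoidal AUC_0→14.75 (IV):
  [0→6]: (1643.0+343.2)/2 × 6 = 5958.6
  [6→12]: (343.2+71.7)/2 × 6 = 1244.7
  [12→12.25]: (71.7+67.2)/2 × 0.25 = 17.3625
  [12.25→14.25]: (67.2+39.8)/2 × 2 = 107.0
  [14.25→14.75]: (39.8+35.0)/2 × 0.5 = 18.7
  Sum = 7346.3625 ng/mL·hr
IV tail: 35.0/0.261 = 134.100; AUC_iv,0→∞ = 7346.3625 + 134.100 = 7480.4625 ng/mL·hr
Trapezoidal AUC_0→5.25 (oral suspension):
  [0→1]: (0.0+469.8)/2 × 1 = 234.9
  [1→1.25]: (469.8+525.1)/2 × 0.25 = 124.3625
  [1.25→3.25]: (525.1+574.8)/2 × 2 = 1099.9
  [3.25→5.25]: (574.8+410.8)/2 × 2 = 985.6
  Sum = 2444.7625 ng/mL·hr
oral suspension tail: 410.8/0.261 = 1573.946; AUC_ev,0→∞ = 2444.7625 + 1573.946 = 4018.7085 ng/mL·hr
F = (AUC_ev/D_ev)/(AUC_iv/D_iv) = (4018.7085/10)/(7480.4625/5) = 401.87085/1496.0925 = 0.2686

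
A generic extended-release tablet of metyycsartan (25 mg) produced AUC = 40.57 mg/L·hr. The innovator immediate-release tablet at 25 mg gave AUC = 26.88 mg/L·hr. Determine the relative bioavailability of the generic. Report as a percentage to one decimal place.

F_rel = 150.9%

F_rel = (AUC_test/D_test) / (AUC_ref/D_ref)
      = (40.57/25) / (26.88/25)
      = 1.6228 / 1.0752 = 1.5093 = 150.93%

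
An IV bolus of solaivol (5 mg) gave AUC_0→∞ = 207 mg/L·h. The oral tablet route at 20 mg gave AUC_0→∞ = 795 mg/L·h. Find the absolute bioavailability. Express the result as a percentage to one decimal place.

F = 96.0%

F = (AUC_ev / D_ev) / (AUC_iv / D_iv)
  = (795/20) / (207/5)
  = 39.75 / 41.4 = 0.9601
  = 96.01%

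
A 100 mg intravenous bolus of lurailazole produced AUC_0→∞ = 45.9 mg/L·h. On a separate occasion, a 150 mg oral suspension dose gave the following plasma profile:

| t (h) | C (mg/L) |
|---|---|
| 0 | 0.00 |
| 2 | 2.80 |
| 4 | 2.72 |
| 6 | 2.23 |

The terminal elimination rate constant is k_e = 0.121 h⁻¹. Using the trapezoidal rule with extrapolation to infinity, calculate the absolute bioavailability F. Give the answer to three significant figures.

Trapezoidal AUC_0→6 (oral suspension):
  [0→2]: (0.00+2.80)/2 × 2 = 2.8
  [2→4]: (2.80+2.72)/2 × 2 = 5.52
  [4→6]: (2.72+2.23)/2 × 2 = 4.95
  Sum = 13.27 mg/L·h
Tail: C_last/k_e = 2.23/0.121 = 18.430
AUC_0→∞ (oral suspension) = 13.27 + 18.430 = 31.7 mg/L·h
F = (AUC_ev/D_ev)/(AUC_iv/D_iv) = (31.7/150)/(45.9/100) = 0.211333/0.459 = 0.4604

F = 0.460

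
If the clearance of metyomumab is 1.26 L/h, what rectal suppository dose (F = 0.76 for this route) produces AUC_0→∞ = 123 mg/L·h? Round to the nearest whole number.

Dose = 204 mg

Dose = CL × AUC_0→∞ / F
     = 1.26 × 123 / 0.76 = 203.921 mg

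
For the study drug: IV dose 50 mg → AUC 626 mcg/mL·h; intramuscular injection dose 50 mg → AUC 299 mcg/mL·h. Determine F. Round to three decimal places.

F = 0.478

F = (AUC_ev / D_ev) / (AUC_iv / D_iv)
  = (299/50) / (626/50)
  = 5.98 / 12.52 = 0.4776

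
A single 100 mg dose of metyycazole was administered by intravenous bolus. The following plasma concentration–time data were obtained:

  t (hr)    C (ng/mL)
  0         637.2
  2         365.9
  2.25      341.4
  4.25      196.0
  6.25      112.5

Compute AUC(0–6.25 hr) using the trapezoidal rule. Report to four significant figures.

Trapezoidal AUC_0→6.25:
  [0→2]: (637.2+365.9)/2 × 2 = 1003.1
  [2→2.25]: (365.9+341.4)/2 × 0.25 = 88.4125
  [2.25→4.25]: (341.4+196.0)/2 × 2 = 537.4
  [4.25→6.25]: (196.0+112.5)/2 × 2 = 308.5
  Sum = 1937.4125 ng/mL·hr

AUC = 1937 ng/mL·hr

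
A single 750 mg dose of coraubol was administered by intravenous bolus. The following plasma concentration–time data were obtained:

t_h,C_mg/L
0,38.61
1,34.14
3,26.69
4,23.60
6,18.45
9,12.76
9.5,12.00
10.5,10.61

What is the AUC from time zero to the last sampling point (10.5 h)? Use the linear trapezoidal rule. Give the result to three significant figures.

AUC = 229 mg/L·h

Trapezoidal AUC_0→10.5:
  [0→1]: (38.61+34.14)/2 × 1 = 36.375
  [1→3]: (34.14+26.69)/2 × 2 = 60.83
  [3→4]: (26.69+23.60)/2 × 1 = 25.145
  [4→6]: (23.60+18.45)/2 × 2 = 42.05
  [6→9]: (18.45+12.76)/2 × 3 = 46.815
  [9→9.5]: (12.76+12.00)/2 × 0.5 = 6.19
  [9.5→10.5]: (12.00+10.61)/2 × 1 = 11.305
  Sum = 228.71 mg/L·h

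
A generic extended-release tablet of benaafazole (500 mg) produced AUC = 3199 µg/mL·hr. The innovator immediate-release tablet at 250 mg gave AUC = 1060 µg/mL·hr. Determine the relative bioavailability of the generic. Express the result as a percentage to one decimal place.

F_rel = 150.9%

F_rel = (AUC_test/D_test) / (AUC_ref/D_ref)
      = (3199/500) / (1060/250)
      = 6.398 / 4.24 = 1.5090 = 150.90%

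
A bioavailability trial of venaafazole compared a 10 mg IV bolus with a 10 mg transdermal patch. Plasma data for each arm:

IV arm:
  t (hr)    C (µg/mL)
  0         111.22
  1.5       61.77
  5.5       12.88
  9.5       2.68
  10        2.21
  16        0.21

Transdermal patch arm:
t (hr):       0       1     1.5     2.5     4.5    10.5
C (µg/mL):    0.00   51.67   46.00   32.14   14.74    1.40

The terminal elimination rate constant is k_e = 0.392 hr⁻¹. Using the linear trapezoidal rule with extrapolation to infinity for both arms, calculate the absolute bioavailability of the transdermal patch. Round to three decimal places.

Trapezoidal AUC_0→16 (IV):
  [0→1.5]: (111.22+61.77)/2 × 1.5 = 129.7425
  [1.5→5.5]: (61.77+12.88)/2 × 4 = 149.3
  [5.5→9.5]: (12.88+2.68)/2 × 4 = 31.12
  [9.5→10]: (2.68+2.21)/2 × 0.5 = 1.2225
  [10→16]: (2.21+0.21)/2 × 6 = 7.26
  Sum = 318.645 µg/mL·hr
IV tail: 0.21/0.392 = 0.536; AUC_iv,0→∞ = 318.645 + 0.536 = 319.181 µg/mL·hr
Trapezoidal AUC_0→10.5 (transdermal patch):
  [0→1]: (0.00+51.67)/2 × 1 = 25.835
  [1→1.5]: (51.67+46.00)/2 × 0.5 = 24.4175
  [1.5→2.5]: (46.00+32.14)/2 × 1 = 39.07
  [2.5→4.5]: (32.14+14.74)/2 × 2 = 46.88
  [4.5→10.5]: (14.74+1.40)/2 × 6 = 48.42
  Sum = 184.6225 µg/mL·hr
transdermal patch tail: 1.40/0.392 = 3.571; AUC_ev,0→∞ = 184.6225 + 3.571 = 188.1935 µg/mL·hr
F = (AUC_ev/D_ev)/(AUC_iv/D_iv) = (188.1935/10)/(319.181/10) = 18.81935/31.9181 = 0.5896

F = 0.590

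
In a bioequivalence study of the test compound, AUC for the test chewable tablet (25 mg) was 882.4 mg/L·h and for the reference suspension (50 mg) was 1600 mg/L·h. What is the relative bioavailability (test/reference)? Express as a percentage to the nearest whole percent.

F_rel = (AUC_test/D_test) / (AUC_ref/D_ref)
      = (882.4/25) / (1600/50)
      = 35.296 / 32 = 1.1030 = 110.30%

F_rel = 110%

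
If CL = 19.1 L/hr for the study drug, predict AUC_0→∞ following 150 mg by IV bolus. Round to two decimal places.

AUC = 7.85 mg/L·hr

AUC_0→∞ = Dose_iv / CL
        = 150 / 19.1 = 7.8534 mg/L·hr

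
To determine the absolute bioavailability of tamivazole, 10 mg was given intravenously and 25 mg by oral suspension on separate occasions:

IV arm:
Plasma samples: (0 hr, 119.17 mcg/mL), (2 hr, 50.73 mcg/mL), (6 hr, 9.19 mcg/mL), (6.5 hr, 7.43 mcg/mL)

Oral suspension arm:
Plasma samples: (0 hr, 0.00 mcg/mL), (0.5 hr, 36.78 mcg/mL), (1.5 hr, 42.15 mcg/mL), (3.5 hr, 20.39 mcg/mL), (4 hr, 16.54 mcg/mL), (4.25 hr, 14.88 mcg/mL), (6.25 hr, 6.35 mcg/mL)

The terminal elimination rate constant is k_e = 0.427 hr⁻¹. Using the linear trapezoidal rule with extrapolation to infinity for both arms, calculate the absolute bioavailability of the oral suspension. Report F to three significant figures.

Trapezoidal AUC_0→6.5 (IV):
  [0→2]: (119.17+50.73)/2 × 2 = 169.9
  [2→6]: (50.73+9.19)/2 × 4 = 119.84
  [6→6.5]: (9.19+7.43)/2 × 0.5 = 4.155
  Sum = 293.895 mcg/mL·hr
IV tail: 7.43/0.427 = 17.400; AUC_iv,0→∞ = 293.895 + 17.400 = 311.295 mcg/mL·hr
Trapezoidal AUC_0→6.25 (oral suspension):
  [0→0.5]: (0.00+36.78)/2 × 0.5 = 9.195
  [0.5→1.5]: (36.78+42.15)/2 × 1 = 39.465
  [1.5→3.5]: (42.15+20.39)/2 × 2 = 62.54
  [3.5→4]: (20.39+16.54)/2 × 0.5 = 9.2325
  [4→4.25]: (16.54+14.88)/2 × 0.25 = 3.9275
  [4.25→6.25]: (14.88+6.35)/2 × 2 = 21.23
  Sum = 145.59 mcg/mL·hr
oral suspension tail: 6.35/0.427 = 14.871; AUC_ev,0→∞ = 145.59 + 14.871 = 160.461 mcg/mL·hr
F = (AUC_ev/D_ev)/(AUC_iv/D_iv) = (160.461/25)/(311.295/10) = 6.41844/31.1295 = 0.2062

F = 0.206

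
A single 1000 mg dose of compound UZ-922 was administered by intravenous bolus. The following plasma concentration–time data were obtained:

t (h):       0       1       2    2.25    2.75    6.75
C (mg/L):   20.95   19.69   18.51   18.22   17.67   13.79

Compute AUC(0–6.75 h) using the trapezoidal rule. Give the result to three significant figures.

AUC = 116 mg/L·h

Trapezoidal AUC_0→6.75:
  [0→1]: (20.95+19.69)/2 × 1 = 20.32
  [1→2]: (19.69+18.51)/2 × 1 = 19.1
  [2→2.25]: (18.51+18.22)/2 × 0.25 = 4.59125
  [2.25→2.75]: (18.22+17.67)/2 × 0.5 = 8.9725
  [2.75→6.75]: (17.67+13.79)/2 × 4 = 62.92
  Sum = 115.90375 mg/L·h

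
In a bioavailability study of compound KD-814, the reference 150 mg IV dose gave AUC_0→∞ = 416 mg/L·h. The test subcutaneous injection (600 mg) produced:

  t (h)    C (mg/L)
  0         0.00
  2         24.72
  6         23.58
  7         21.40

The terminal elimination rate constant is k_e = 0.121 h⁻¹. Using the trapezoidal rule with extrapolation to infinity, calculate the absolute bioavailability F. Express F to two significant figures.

F = 0.19

Trapezoidal AUC_0→7 (subcutaneous injection):
  [0→2]: (0.00+24.72)/2 × 2 = 24.72
  [2→6]: (24.72+23.58)/2 × 4 = 96.6
  [6→7]: (23.58+21.40)/2 × 1 = 22.49
  Sum = 143.81 mg/L·h
Tail: C_last/k_e = 21.40/0.121 = 176.860
AUC_0→∞ (subcutaneous injection) = 143.81 + 176.860 = 320.67 mg/L·h
F = (AUC_ev/D_ev)/(AUC_iv/D_iv) = (320.67/600)/(416/150) = 0.53445/2.77333 = 0.1927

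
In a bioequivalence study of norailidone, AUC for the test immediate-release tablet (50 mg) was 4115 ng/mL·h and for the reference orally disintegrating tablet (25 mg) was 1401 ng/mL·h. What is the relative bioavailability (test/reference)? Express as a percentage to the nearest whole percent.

F_rel = 147%

F_rel = (AUC_test/D_test) / (AUC_ref/D_ref)
      = (4115/50) / (1401/25)
      = 82.3 / 56.04 = 1.4686 = 146.86%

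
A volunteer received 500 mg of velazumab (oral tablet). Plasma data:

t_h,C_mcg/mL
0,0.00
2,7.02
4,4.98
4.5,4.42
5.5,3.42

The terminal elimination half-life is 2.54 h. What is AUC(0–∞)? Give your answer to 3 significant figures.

AUC = 37.8 mcg/mL·h

Trapezoidal AUC_0→5.5:
  [0→2]: (0.00+7.02)/2 × 2 = 7.02
  [2→4]: (7.02+4.98)/2 × 2 = 12.0
  [4→4.5]: (4.98+4.42)/2 × 0.5 = 2.35
  [4.5→5.5]: (4.42+3.42)/2 × 1 = 3.92
  Sum = 25.29 mcg/mL·h
k_e = ln2 / t½ = 0.693147 / 2.54 = 0.2729 h^-1
Extrapolated tail: C_last / k_e = 3.42 / 0.2729 = 12.532
AUC_0→∞ = 25.29 + 12.532 = 37.822 mcg/mL·h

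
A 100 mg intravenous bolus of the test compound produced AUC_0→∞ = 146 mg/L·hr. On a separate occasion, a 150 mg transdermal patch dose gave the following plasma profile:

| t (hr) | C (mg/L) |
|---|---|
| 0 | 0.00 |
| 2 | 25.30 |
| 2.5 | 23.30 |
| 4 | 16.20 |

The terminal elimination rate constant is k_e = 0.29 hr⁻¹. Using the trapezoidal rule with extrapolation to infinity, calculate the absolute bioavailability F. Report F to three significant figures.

F = 0.561

Trapezoidal AUC_0→4 (transdermal patch):
  [0→2]: (0.00+25.30)/2 × 2 = 25.3
  [2→2.5]: (25.30+23.30)/2 × 0.5 = 12.15
  [2.5→4]: (23.30+16.20)/2 × 1.5 = 29.625
  Sum = 67.075 mg/L·hr
Tail: C_last/k_e = 16.20/0.29 = 55.862
AUC_0→∞ (transdermal patch) = 67.075 + 55.862 = 122.937 mg/L·hr
F = (AUC_ev/D_ev)/(AUC_iv/D_iv) = (122.937/150)/(146/100) = 0.81958/1.46 = 0.5614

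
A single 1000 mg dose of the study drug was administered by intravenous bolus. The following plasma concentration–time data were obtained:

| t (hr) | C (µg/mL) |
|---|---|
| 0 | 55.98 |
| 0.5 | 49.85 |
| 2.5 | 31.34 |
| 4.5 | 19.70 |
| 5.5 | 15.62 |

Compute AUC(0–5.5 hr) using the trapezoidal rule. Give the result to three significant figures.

AUC = 176 µg/mL·hr

Trapezoidal AUC_0→5.5:
  [0→0.5]: (55.98+49.85)/2 × 0.5 = 26.4575
  [0.5→2.5]: (49.85+31.34)/2 × 2 = 81.19
  [2.5→4.5]: (31.34+19.70)/2 × 2 = 51.04
  [4.5→5.5]: (19.70+15.62)/2 × 1 = 17.66
  Sum = 176.3475 µg/mL·hr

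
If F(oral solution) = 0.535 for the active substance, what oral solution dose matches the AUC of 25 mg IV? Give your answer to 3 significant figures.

For equal systemic exposure: F × D_ev = D_iv
D_ev = D_iv / F = 25 / 0.535 = 46.729 mg

D_oral = 46.7 mg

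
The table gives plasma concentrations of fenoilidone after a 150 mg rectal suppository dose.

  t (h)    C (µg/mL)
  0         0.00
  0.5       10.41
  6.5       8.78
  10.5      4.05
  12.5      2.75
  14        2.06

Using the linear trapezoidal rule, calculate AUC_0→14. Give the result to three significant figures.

AUC = 96.2 µg/mL·h

Trapezoidal AUC_0→14:
  [0→0.5]: (0.00+10.41)/2 × 0.5 = 2.6025
  [0.5→6.5]: (10.41+8.78)/2 × 6 = 57.57
  [6.5→10.5]: (8.78+4.05)/2 × 4 = 25.66
  [10.5→12.5]: (4.05+2.75)/2 × 2 = 6.8
  [12.5→14]: (2.75+2.06)/2 × 1.5 = 3.6075
  Sum = 96.24 µg/mL·h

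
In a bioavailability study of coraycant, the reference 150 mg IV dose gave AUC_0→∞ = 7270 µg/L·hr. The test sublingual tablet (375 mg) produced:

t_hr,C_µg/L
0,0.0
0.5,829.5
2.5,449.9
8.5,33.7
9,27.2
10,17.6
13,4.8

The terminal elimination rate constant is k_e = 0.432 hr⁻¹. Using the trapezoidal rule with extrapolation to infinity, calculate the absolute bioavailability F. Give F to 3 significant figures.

F = 0.166

Trapezoidal AUC_0→13 (sublingual tablet):
  [0→0.5]: (0.0+829.5)/2 × 0.5 = 207.375
  [0.5→2.5]: (829.5+449.9)/2 × 2 = 1279.4
  [2.5→8.5]: (449.9+33.7)/2 × 6 = 1450.8
  [8.5→9]: (33.7+27.2)/2 × 0.5 = 15.225
  [9→10]: (27.2+17.6)/2 × 1 = 22.4
  [10→13]: (17.6+4.8)/2 × 3 = 33.6
  Sum = 3008.8 µg/L·hr
Tail: C_last/k_e = 4.8/0.432 = 11.111
AUC_0→∞ (sublingual tablet) = 3008.8 + 11.111 = 3019.911 µg/L·hr
F = (AUC_ev/D_ev)/(AUC_iv/D_iv) = (3019.911/375)/(7270/150) = 8.053096/48.4667 = 0.1662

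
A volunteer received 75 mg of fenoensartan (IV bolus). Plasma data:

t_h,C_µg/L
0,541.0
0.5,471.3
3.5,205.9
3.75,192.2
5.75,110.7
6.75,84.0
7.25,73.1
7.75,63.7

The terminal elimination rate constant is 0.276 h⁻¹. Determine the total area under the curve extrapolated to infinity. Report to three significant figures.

Trapezoidal AUC_0→7.75:
  [0→0.5]: (541.0+471.3)/2 × 0.5 = 253.075
  [0.5→3.5]: (471.3+205.9)/2 × 3 = 1015.8
  [3.5→3.75]: (205.9+192.2)/2 × 0.25 = 49.7625
  [3.75→5.75]: (192.2+110.7)/2 × 2 = 302.9
  [5.75→6.75]: (110.7+84.0)/2 × 1 = 97.35
  [6.75→7.25]: (84.0+73.1)/2 × 0.5 = 39.275
  [7.25→7.75]: (73.1+63.7)/2 × 0.5 = 34.2
  Sum = 1792.3625 µg/L·h
Extrapolated tail: C_last / k_e = 63.7 / 0.276 = 230.797
AUC_0→∞ = 1792.3625 + 230.797 = 2023.1595 µg/L·h

AUC = 2020 µg/L·h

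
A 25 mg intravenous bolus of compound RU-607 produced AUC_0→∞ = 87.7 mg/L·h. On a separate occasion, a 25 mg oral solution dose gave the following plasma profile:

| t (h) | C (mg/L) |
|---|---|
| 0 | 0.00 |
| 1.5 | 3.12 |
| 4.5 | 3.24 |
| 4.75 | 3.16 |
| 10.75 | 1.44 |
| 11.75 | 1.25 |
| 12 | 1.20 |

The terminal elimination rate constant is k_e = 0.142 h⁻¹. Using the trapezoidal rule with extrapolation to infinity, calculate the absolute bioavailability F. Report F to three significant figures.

F = 0.417

Trapezoidal AUC_0→12 (oral solution):
  [0→1.5]: (0.00+3.12)/2 × 1.5 = 2.34
  [1.5→4.5]: (3.12+3.24)/2 × 3 = 9.54
  [4.5→4.75]: (3.24+3.16)/2 × 0.25 = 0.8
  [4.75→10.75]: (3.16+1.44)/2 × 6 = 13.8
  [10.75→11.75]: (1.44+1.25)/2 × 1 = 1.345
  [11.75→12]: (1.25+1.20)/2 × 0.25 = 0.30625
  Sum = 28.13125 mg/L·h
Tail: C_last/k_e = 1.20/0.142 = 8.451
AUC_0→∞ (oral solution) = 28.13125 + 8.451 = 36.58225 mg/L·h
F = (AUC_ev/D_ev)/(AUC_iv/D_iv) = (36.58225/25)/(87.7/25) = 1.46329/3.508 = 0.4171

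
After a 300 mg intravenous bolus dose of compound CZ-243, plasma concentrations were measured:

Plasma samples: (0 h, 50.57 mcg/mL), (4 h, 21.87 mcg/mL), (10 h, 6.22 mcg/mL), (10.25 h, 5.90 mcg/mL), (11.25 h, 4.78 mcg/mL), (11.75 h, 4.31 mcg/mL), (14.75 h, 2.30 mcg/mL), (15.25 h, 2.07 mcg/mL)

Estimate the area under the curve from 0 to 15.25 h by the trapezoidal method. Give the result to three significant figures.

AUC = 249 mcg/mL·h

Trapezoidal AUC_0→15.25:
  [0→4]: (50.57+21.87)/2 × 4 = 144.88
  [4→10]: (21.87+6.22)/2 × 6 = 84.27
  [10→10.25]: (6.22+5.90)/2 × 0.25 = 1.515
  [10.25→11.25]: (5.90+4.78)/2 × 1 = 5.34
  [11.25→11.75]: (4.78+4.31)/2 × 0.5 = 2.2725
  [11.75→14.75]: (4.31+2.30)/2 × 3 = 9.915
  [14.75→15.25]: (2.30+2.07)/2 × 0.5 = 1.0925
  Sum = 249.285 mcg/mL·h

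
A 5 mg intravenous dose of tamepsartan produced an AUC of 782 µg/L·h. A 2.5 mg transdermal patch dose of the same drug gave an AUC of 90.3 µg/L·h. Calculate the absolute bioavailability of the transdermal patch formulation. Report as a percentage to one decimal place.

F = 23.1%

F = (AUC_ev / D_ev) / (AUC_iv / D_iv)
  = (90.3/2.5) / (782/5)
  = 36.12 / 156.4 = 0.2309
  = 23.09%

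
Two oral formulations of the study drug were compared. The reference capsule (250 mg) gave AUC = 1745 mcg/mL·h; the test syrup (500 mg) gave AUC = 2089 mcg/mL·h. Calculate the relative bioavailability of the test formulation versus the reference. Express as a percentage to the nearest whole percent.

F_rel = (AUC_test/D_test) / (AUC_ref/D_ref)
      = (2089/500) / (1745/250)
      = 4.178 / 6.98 = 0.5986 = 59.86%

F_rel = 60%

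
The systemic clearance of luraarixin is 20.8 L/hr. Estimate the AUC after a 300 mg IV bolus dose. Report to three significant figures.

AUC = 14.4 mg/L·hr

AUC_0→∞ = Dose_iv / CL
        = 300 / 20.8 = 14.4231 mg/L·hr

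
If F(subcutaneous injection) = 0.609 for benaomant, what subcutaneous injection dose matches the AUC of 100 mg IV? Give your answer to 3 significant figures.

D_subcutaneous = 164 mg

For equal systemic exposure: F × D_ev = D_iv
D_ev = D_iv / F = 100 / 0.609 = 164.204 mg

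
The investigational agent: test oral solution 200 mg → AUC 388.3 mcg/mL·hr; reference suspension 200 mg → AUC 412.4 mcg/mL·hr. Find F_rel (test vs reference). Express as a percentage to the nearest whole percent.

F_rel = 94%

F_rel = (AUC_test/D_test) / (AUC_ref/D_ref)
      = (388.3/200) / (412.4/200)
      = 1.9415 / 2.062 = 0.9416 = 94.16%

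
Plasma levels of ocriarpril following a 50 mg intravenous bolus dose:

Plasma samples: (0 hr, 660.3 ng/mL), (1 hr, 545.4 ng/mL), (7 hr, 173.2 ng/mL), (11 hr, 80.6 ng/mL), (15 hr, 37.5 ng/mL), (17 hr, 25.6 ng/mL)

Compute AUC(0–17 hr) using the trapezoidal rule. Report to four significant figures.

AUC = 3566 ng/mL·hr

Trapezoidal AUC_0→17:
  [0→1]: (660.3+545.4)/2 × 1 = 602.85
  [1→7]: (545.4+173.2)/2 × 6 = 2155.8
  [7→11]: (173.2+80.6)/2 × 4 = 507.6
  [11→15]: (80.6+37.5)/2 × 4 = 236.2
  [15→17]: (37.5+25.6)/2 × 2 = 63.1
  Sum = 3565.55 ng/mL·hr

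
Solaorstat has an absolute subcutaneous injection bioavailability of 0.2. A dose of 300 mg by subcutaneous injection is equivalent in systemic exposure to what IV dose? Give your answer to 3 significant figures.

D_iv = 60.0 mg

Systemic exposure from an extravascular dose = F × D_ev, so the equivalent IV dose is F × D_ev.
D_iv = F × D_ev = 0.2 × 300 = 60 mg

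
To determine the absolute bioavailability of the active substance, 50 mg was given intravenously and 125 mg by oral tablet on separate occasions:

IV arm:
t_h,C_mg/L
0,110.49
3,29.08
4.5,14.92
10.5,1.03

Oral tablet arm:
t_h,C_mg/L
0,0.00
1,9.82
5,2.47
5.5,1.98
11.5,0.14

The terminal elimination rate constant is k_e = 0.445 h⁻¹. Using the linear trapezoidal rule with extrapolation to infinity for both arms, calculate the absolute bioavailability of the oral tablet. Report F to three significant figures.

Trapezoidal AUC_0→10.5 (IV):
  [0→3]: (110.49+29.08)/2 × 3 = 209.355
  [3→4.5]: (29.08+14.92)/2 × 1.5 = 33.0
  [4.5→10.5]: (14.92+1.03)/2 × 6 = 47.85
  Sum = 290.205 mg/L·h
IV tail: 1.03/0.445 = 2.315; AUC_iv,0→∞ = 290.205 + 2.315 = 292.52 mg/L·h
Trapezoidal AUC_0→11.5 (oral tablet):
  [0→1]: (0.00+9.82)/2 × 1 = 4.91
  [1→5]: (9.82+2.47)/2 × 4 = 24.58
  [5→5.5]: (2.47+1.98)/2 × 0.5 = 1.1125
  [5.5→11.5]: (1.98+0.14)/2 × 6 = 6.36
  Sum = 36.9625 mg/L·h
oral tablet tail: 0.14/0.445 = 0.315; AUC_ev,0→∞ = 36.9625 + 0.315 = 37.2775 mg/L·h
F = (AUC_ev/D_ev)/(AUC_iv/D_iv) = (37.2775/125)/(292.52/50) = 0.29822/5.8504 = 0.0510

F = 0.0510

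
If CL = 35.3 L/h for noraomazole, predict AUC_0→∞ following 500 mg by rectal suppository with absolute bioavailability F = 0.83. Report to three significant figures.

AUC = 11.8 mg/L·h

AUC_0→∞ = F × Dose / CL
        = 0.83 × 500 / 35.3 = 11.7564 mg/L·h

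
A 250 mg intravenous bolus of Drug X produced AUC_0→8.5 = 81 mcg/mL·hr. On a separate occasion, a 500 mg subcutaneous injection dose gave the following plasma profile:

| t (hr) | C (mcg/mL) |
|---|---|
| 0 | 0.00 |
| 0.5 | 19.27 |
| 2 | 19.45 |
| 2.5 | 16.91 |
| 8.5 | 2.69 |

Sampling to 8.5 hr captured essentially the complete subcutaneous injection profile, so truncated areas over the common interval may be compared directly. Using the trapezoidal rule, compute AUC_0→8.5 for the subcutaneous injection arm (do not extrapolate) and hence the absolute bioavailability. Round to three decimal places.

Trapezoidal AUC_0→8.5 (subcutaneous injection):
  [0→0.5]: (0.00+19.27)/2 × 0.5 = 4.8175
  [0.5→2]: (19.27+19.45)/2 × 1.5 = 29.04
  [2→2.5]: (19.45+16.91)/2 × 0.5 = 9.09
  [2.5→8.5]: (16.91+2.69)/2 × 6 = 58.8
  Sum = 101.7475 mcg/mL·hr
F = (AUC_ev/D_ev)/(AUC_iv/D_iv) = (101.7475/500)/(81/250) = 0.203495/0.324 = 0.6281

F = 0.628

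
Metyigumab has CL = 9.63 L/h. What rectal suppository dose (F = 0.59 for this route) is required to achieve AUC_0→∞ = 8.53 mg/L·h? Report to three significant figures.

Dose = 139 mg

Dose = CL × AUC_0→∞ / F
     = 9.63 × 8.53 / 0.59 = 139.227 mg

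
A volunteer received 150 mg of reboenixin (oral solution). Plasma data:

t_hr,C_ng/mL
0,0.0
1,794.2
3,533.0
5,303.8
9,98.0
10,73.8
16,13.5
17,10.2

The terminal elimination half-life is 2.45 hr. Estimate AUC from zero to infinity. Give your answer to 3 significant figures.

Trapezoidal AUC_0→17:
  [0→1]: (0.0+794.2)/2 × 1 = 397.1
  [1→3]: (794.2+533.0)/2 × 2 = 1327.2
  [3→5]: (533.0+303.8)/2 × 2 = 836.8
  [5→9]: (303.8+98.0)/2 × 4 = 803.6
  [9→10]: (98.0+73.8)/2 × 1 = 85.9
  [10→16]: (73.8+13.5)/2 × 6 = 261.9
  [16→17]: (13.5+10.2)/2 × 1 = 11.85
  Sum = 3724.35 ng/mL·hr
k_e = ln2 / t½ = 0.693147 / 2.45 = 0.2829 hr^-1
Extrapolated tail: C_last / k_e = 10.2 / 0.2829 = 36.055
AUC_0→∞ = 3724.35 + 36.055 = 3760.405 ng/mL·hr

AUC = 3760 ng/mL·hr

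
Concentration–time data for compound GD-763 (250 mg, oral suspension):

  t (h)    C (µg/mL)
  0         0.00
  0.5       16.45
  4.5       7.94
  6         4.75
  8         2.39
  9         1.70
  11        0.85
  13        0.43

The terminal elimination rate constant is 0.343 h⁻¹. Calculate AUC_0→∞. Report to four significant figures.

AUC = 76.68 µg/mL·h

Trapezoidal AUC_0→13:
  [0→0.5]: (0.00+16.45)/2 × 0.5 = 4.1125
  [0.5→4.5]: (16.45+7.94)/2 × 4 = 48.78
  [4.5→6]: (7.94+4.75)/2 × 1.5 = 9.5175
  [6→8]: (4.75+2.39)/2 × 2 = 7.14
  [8→9]: (2.39+1.70)/2 × 1 = 2.045
  [9→11]: (1.70+0.85)/2 × 2 = 2.55
  [11→13]: (0.85+0.43)/2 × 2 = 1.28
  Sum = 75.425 µg/mL·h
Extrapolated tail: C_last / k_e = 0.43 / 0.343 = 1.254
AUC_0→∞ = 75.425 + 1.254 = 76.679 µg/mL·h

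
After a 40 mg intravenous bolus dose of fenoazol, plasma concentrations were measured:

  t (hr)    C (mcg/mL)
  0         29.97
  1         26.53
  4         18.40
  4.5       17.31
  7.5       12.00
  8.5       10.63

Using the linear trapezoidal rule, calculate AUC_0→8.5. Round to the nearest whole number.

AUC = 160 mcg/mL·hr

Trapezoidal AUC_0→8.5:
  [0→1]: (29.97+26.53)/2 × 1 = 28.25
  [1→4]: (26.53+18.40)/2 × 3 = 67.395
  [4→4.5]: (18.40+17.31)/2 × 0.5 = 8.9275
  [4.5→7.5]: (17.31+12.00)/2 × 3 = 43.965
  [7.5→8.5]: (12.00+10.63)/2 × 1 = 11.315
  Sum = 159.8525 mcg/mL·hr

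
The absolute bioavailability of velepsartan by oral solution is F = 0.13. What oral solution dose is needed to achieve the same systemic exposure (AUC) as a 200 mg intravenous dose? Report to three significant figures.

D_oral = 1540 mg

For equal systemic exposure: F × D_ev = D_iv
D_ev = D_iv / F = 200 / 0.13 = 1538.46 mg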